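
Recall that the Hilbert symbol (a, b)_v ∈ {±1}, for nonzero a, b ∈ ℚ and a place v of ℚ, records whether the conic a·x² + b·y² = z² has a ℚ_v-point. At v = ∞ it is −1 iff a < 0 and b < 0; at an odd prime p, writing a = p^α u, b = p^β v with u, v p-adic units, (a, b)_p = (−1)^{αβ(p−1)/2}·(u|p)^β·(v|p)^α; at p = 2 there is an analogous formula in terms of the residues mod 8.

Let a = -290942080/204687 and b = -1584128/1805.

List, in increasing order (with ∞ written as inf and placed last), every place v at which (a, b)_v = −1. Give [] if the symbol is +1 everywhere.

[13, inf]

Mod squares: a ≡ -910, b ≡ -7735. Check v ∈ {∞, 2, 3, 5, 7, 11, 13, 17, 19}.
v=17: a=17^2·(≡15), b=17^1·(≡9) mod 17; (15|17)=+1, (9|17)=+1; (−1)^{2·1·8}·(+1)^1·(+1)^2 = +1.
v=∞: -910 < 0 and -7735 < 0  ⇒  (a,b)_∞ = -1.
v=5: a=5^1·(≡2), b=5^-1·(≡2) mod 5; (2|5)=-1, (2|5)=-1; (−1)^{1·-1·2}·(-1)^-1·(-1)^1 = +1.
v=19: a=19^-2·(≡13), b=19^-2·(≡7) mod 19; (13|19)=-1, (7|19)=+1; (−1)^{-2·-2·9}·(-1)^-2·(+1)^-2 = +1.
v=3: a=3^-4·(≡2), b=3^0·(≡2) mod 3; (2|3)=-1, (2|3)=-1; (−1)^{-4·0·1}·(-1)^0·(-1)^-4 = +1.
v=11: a=11^2·(≡1), b=11^0·(≡4) mod 11; (1|11)=+1, (4|11)=+1; (−1)^{2·0·5}·(+1)^0·(+1)^2 = +1.
v=13: a=13^1·(≡8), b=13^1·(≡10) mod 13; (8|13)=-1, (10|13)=+1; (−1)^{1·1·6}·(-1)^1·(+1)^1 = -1.
v=2: v_2(a)=7, v_2(b)=10; units ≡ 1, 1 (mod 8); ε·ε+αω+βω = 0·0+7·0+10·0 ≡ 0  ⇒  (a,b)_2 = +1.
v=7: a=7^-1·(≡6), b=7^1·(≡1) mod 7; (6|7)=-1, (1|7)=+1; (−1)^{-1·1·3}·(-1)^1·(+1)^-1 = +1.
|Ram(-910, -7735)| = 2, even; anisotropic at {13, ∞}.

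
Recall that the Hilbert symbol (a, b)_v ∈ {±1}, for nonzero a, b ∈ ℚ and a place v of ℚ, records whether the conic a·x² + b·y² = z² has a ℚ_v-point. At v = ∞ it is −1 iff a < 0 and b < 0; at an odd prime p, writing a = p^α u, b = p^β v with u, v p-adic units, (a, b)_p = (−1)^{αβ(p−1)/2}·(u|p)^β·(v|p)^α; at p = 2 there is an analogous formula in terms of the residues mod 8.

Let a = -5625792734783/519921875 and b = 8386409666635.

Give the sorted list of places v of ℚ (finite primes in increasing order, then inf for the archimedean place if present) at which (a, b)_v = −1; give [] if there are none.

[2, 5, 7, 11, 23, 31]

(a, b) ≡ (-4384237, 4719715) mod (ℚ^×)²; places V = {2, 5, 7, 11, 13, 17, 23, 31, 41, 43, ∞}.
(a,b)_7: α=0, u≡6; β=1, v≡3 (mod 7); (6|7)=-1, (3|7)=-1; sign (−1)^0·-1^1·-1^0 = -1.
(a,b)_2: α=0, β=0; u≡3, v≡3 (mod 8); ε(u)ε(v)=1·1, αω(v)=0·1, βω(u)=0·1; sum ≡ 1  ⇒  -1.
(a,b)_∞: sgn(-4384237)=−, sgn(4719715)=+, so +1.
(a,b)_13: α=3, u≡4; β=1, v≡1 (mod 13); (4|13)=+1, (1|13)=+1; sign (−1)^0·+1^1·+1^3 = +1.
(a,b)_23: α=1, u≡21; β=1, v≡22 (mod 23); (21|23)=-1, (22|23)=-1; sign (−1)^1·-1^1·-1^1 = -1.
(a,b)_41: α=0, u≡9; β=1, v≡7 (mod 41); (9|41)=+1, (7|41)=-1; sign (−1)^0·+1^1·-1^0 = +1.
(a,b)_43: α=1, u≡18; β=2, v≡9 (mod 43); (18|43)=-1, (9|43)=+1; sign (−1)^0·-1^2·+1^1 = +1.
(a,b)_5: α=-8, u≡2; β=1, v≡2 (mod 5); (2|5)=-1, (2|5)=-1; sign (−1)^0·-1^1·-1^-8 = -1.
(a,b)_17: α=4, u≡3; β=0, v≡7 (mod 17); (3|17)=-1, (7|17)=-1; sign (−1)^0·-1^0·-1^4 = +1.
(a,b)_11: α=-3, u≡8; β=1, v≡7 (mod 11); (8|11)=-1, (7|11)=-1; sign (−1)^1·-1^1·-1^-3 = -1.
(a,b)_31: α=1, u≡24; β=2, v≡13 (mod 31); (24|31)=-1, (13|31)=-1; sign (−1)^0·-1^2·-1^1 = -1.
Ram(-4384237, 4719715) = {2, 5, 7, 11, 23, 31}; no ℚ_2-point on the conic.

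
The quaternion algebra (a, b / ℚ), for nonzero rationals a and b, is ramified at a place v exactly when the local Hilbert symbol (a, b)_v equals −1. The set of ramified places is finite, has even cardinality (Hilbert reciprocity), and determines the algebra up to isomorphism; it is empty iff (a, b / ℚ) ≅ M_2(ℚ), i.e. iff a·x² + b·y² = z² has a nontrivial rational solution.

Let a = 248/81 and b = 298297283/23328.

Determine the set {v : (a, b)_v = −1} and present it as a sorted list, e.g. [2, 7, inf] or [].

[17, 31]

Mod squares: a ≡ 62, b ≡ 646. Check v ∈ {∞, 2, 3, 17, 19, 31}.
v=19: a=19^0·(≡4), b=19^1·(≡13) mod 19; (4|19)=+1, (13|19)=-1; (−1)^{0·1·9}·(+1)^1·(-1)^0 = +1.
v=17: a=17^0·(≡6), b=17^1·(≡15) mod 17; (6|17)=-1, (15|17)=+1; (−1)^{0·1·8}·(-1)^1·(+1)^0 = -1.
v=31: a=31^1·(≡20), b=31^4·(≡26) mod 31; (20|31)=+1, (26|31)=-1; (−1)^{1·4·15}·(+1)^4·(-1)^1 = -1.
v=2: v_2(a)=3, v_2(b)=-5; units ≡ 7, 3 (mod 8); ε·ε+αω+βω = 1·1+3·1+-5·0 ≡ 0  ⇒  (a,b)_2 = +1.
v=∞: 62 > 0 and 646 > 0  ⇒  (a,b)_∞ = +1.
v=3: a=3^-4·(≡2), b=3^-6·(≡1) mod 3; (2|3)=-1, (1|3)=+1; (−1)^{-4·-6·1}·(-1)^-6·(+1)^-4 = +1.
Ram(62, 646) = {17, 31}; no ℚ_17-point on the conic.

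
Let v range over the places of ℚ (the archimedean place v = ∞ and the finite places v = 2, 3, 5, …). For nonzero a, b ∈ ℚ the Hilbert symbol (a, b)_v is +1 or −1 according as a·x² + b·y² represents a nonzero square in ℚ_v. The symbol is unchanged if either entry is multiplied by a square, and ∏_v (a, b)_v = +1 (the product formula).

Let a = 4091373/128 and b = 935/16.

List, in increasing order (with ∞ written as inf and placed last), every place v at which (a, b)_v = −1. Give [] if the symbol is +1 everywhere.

[]

(a, b) ≡ (26, 935) mod (ℚ^×)²; places V = {2, 3, 5, 11, 13, 17, ∞}.
(a,b)_3: α=2, u≡2; β=0, v≡2 (mod 3); (2|3)=-1, (2|3)=-1; sign (−1)^0·-1^0·-1^2 = +1.
(a,b)_5: α=0, u≡1; β=1, v≡2 (mod 5); (1|5)=+1, (2|5)=-1; sign (−1)^0·+1^1·-1^0 = +1.
(a,b)_2: α=-7, β=-4; u≡5, v≡7 (mod 8); ε(u)ε(v)=0·1, αω(v)=-7·0, βω(u)=-4·1; sum ≡ 0  ⇒  +1.
(a,b)_11: α=2, u≡3; β=1, v≡6 (mod 11); (3|11)=+1, (6|11)=-1; sign (−1)^0·+1^1·-1^2 = +1.
(a,b)_∞: sgn(26)=+, sgn(935)=+, so +1.
(a,b)_13: α=1, u≡11; β=0, v≡4 (mod 13); (11|13)=-1, (4|13)=+1; sign (−1)^0·-1^0·+1^1 = +1.
(a,b)_17: α=2, u≡9; β=1, v≡13 (mod 17); (9|17)=+1, (13|17)=+1; sign (−1)^0·+1^1·+1^2 = +1.
Every local symbol is +1, so the conic 26·x² + 935·y² = z² has ℚ_v-points for all v and hence a ℚ-point; (a, b / ℚ) ≅ M_2(ℚ).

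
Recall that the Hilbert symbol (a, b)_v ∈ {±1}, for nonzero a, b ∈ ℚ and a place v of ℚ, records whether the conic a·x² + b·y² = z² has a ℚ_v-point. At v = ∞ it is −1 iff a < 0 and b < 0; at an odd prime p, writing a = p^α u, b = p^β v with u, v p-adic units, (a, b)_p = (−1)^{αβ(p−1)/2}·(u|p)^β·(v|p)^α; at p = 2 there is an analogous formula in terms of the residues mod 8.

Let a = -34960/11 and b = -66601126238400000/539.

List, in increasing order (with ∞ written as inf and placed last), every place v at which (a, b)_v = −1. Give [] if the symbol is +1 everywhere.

(a, b) ≡ (-24035, -32890) mod (ℚ^×)²; places V = {2, 3, 5, 7, 11, 13, 19, 23, ∞}.
(a,b)_5: α=1, u≡3; β=5, v≡3 (mod 5); (3|5)=-1, (3|5)=-1; sign (−1)^0·-1^5·-1^1 = +1.
(a,b)_13: α=0, u≡8; β=1, v≡7 (mod 13); (8|13)=-1, (7|13)=-1; sign (−1)^0·-1^1·-1^0 = -1.
(a,b)_3: α=0, u≡1; β=6, v≡2 (mod 3); (1|3)=+1, (2|3)=-1; sign (−1)^0·+1^6·-1^0 = +1.
(a,b)_23: α=1, u≡4; β=3, v≡15 (mod 23); (4|23)=+1, (15|23)=-1; sign (−1)^1·+1^3·-1^1 = +1.
(a,b)_∞: sgn(-24035)=−, sgn(-32890)=−, so -1.
(a,b)_19: α=1, u≡2; β=2, v≡2 (mod 19); (2|19)=-1, (2|19)=-1; sign (−1)^0·-1^2·-1^1 = -1.
(a,b)_7: α=0, u≡3; β=-2, v≡3 (mod 7); (3|7)=-1, (3|7)=-1; sign (−1)^0·-1^-2·-1^0 = +1.
(a,b)_11: α=-1, u≡9; β=-1, v≡10 (mod 11); (9|11)=+1, (10|11)=-1; sign (−1)^1·+1^-1·-1^-1 = +1.
(a,b)_2: α=4, β=9; u≡5, v≡3 (mod 8); ε(u)ε(v)=0·1, αω(v)=4·1, βω(u)=9·1; sum ≡ 1  ⇒  -1.
(-24035, -32890 / ℚ) ramifies at {2, 13, 19, ∞}: a division algebra.

[2, 13, 19, inf]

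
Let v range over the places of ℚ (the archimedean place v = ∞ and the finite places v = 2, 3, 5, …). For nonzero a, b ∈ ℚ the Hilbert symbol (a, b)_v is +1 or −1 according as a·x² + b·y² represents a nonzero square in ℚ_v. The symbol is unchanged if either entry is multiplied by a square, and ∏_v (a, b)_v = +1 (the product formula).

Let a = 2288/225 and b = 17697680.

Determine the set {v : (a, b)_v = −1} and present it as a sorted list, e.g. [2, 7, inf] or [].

Mod squares: a ≡ 143, b ≡ 6545. Check v ∈ {∞, 2, 3, 5, 7, 11, 13, 17}.
v=13: a=13^1·(≡5), b=13^2·(≡5) mod 13; (5|13)=-1, (5|13)=-1; (−1)^{1·2·6}·(-1)^2·(-1)^1 = -1.
v=3: a=3^-2·(≡2), b=3^0·(≡2) mod 3; (2|3)=-1, (2|3)=-1; (−1)^{-2·0·1}·(-1)^0·(-1)^-2 = +1.
v=11: a=11^1·(≡2), b=11^1·(≡9) mod 11; (2|11)=-1, (9|11)=+1; (−1)^{1·1·5}·(-1)^1·(+1)^1 = +1.
v=5: a=5^-2·(≡2), b=5^1·(≡1) mod 5; (2|5)=-1, (1|5)=+1; (−1)^{-2·1·2}·(-1)^1·(+1)^-2 = -1.
v=∞: 143 > 0 and 6545 > 0  ⇒  (a,b)_∞ = +1.
v=7: a=7^0·(≡6), b=7^1·(≡1) mod 7; (6|7)=-1, (1|7)=+1; (−1)^{0·1·3}·(-1)^1·(+1)^0 = -1.
v=2: v_2(a)=4, v_2(b)=4; units ≡ 7, 1 (mod 8); ε·ε+αω+βω = 1·0+4·0+4·0 ≡ 0  ⇒  (a,b)_2 = +1.
v=17: a=17^0·(≡11), b=17^1·(≡11) mod 17; (11|17)=-1, (11|17)=-1; (−1)^{0·1·8}·(-1)^1·(-1)^0 = -1.
|Ram(143, 6545)| = 4, even; anisotropic at {5, 7, 13, 17}.

[5, 7, 13, 17]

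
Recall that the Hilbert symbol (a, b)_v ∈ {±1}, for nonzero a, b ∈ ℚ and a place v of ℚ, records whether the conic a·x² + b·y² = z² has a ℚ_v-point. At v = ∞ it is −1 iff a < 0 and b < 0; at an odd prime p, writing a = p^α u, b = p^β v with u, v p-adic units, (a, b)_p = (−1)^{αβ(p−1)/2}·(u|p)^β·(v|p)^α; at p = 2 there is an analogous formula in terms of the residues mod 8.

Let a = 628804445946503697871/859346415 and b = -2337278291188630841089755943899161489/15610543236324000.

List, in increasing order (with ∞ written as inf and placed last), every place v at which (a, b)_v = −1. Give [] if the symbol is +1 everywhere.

[11, 17]

(a, b) ≡ (36465, -10010) mod (ℚ^×)²; places V = {2, 3, 5, 7, 11, 13, 17, 19, 29, ∞}.
(a,b)_7: α=2, u≡4; β=3, v≡6 (mod 7); (4|7)=+1, (6|7)=-1; sign (−1)^0·+1^3·-1^2 = +1.
(a,b)_17: α=3, u≡14; β=6, v≡12 (mod 17); (14|17)=-1, (12|17)=-1; sign (−1)^0·-1^6·-1^3 = -1.
(a,b)_13: α=5, u≡12; β=7, v≡4 (mod 13); (12|13)=+1, (4|13)=+1; sign (−1)^0·+1^7·+1^5 = +1.
(a,b)_11: α=7, u≡1; β=13, v≡9 (mod 11); (1|11)=+1, (9|11)=+1; sign (−1)^1·+1^13·+1^7 = -1.
(a,b)_3: α=-5, u≡2; β=-8, v≡1 (mod 3); (2|3)=-1, (1|3)=+1; sign (−1)^0·-1^-8·+1^-5 = +1.
(a,b)_29: α=-4, u≡27; β=-6, v≡23 (mod 29); (27|29)=-1, (23|29)=+1; sign (−1)^0·-1^-6·+1^-4 = +1.
(a,b)_2: α=0, β=-5; u≡1, v≡3 (mod 8); ε(u)ε(v)=0·1, αω(v)=0·1, βω(u)=-5·0; sum ≡ 0  ⇒  +1.
(a,b)_5: α=-1, u≡2; β=-3, v≡3 (mod 5); (2|5)=-1, (3|5)=-1; sign (−1)^0·-1^-3·-1^-1 = +1.
(a,b)_19: α=2, u≡4; β=4, v≡2 (mod 19); (4|19)=+1, (2|19)=-1; sign (−1)^0·+1^4·-1^2 = +1.
(a,b)_∞: sgn(36465)=+, sgn(-10010)=−, so +1.
|Ram(36465, -10010)| = 2, even; anisotropic at {11, 17}.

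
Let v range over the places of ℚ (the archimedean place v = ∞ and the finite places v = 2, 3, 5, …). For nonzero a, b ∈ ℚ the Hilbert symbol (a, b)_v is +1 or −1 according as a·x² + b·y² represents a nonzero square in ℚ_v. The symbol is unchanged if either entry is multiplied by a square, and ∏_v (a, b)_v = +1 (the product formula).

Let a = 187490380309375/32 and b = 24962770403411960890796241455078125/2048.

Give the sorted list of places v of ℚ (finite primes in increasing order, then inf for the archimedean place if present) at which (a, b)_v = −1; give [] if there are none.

(a, b) ≡ (110, 56810) mod (ℚ^×)²; places V = {2, 5, 11, 13, 19, 23, ∞}.
(a,b)_19: α=2, u≡8; β=5, v≡7 (mod 19); (8|19)=-1, (7|19)=+1; sign (−1)^0·-1^5·+1^2 = -1.
(a,b)_5: α=5, u≡2; β=13, v≡2 (mod 5); (2|5)=-1, (2|5)=-1; sign (−1)^0·-1^13·-1^5 = +1.
(a,b)_11: α=1, u≡10; β=2, v≡10 (mod 11); (10|11)=-1, (10|11)=-1; sign (−1)^0·-1^2·-1^1 = -1.
(a,b)_23: α=2, u≡2; β=5, v≡18 (mod 23); (2|23)=+1, (18|23)=+1; sign (−1)^0·+1^5·+1^2 = +1.
(a,b)_13: α=4, u≡6; β=9, v≡8 (mod 13); (6|13)=-1, (8|13)=-1; sign (−1)^0·-1^9·-1^4 = -1.
(a,b)_∞: sgn(110)=+, sgn(56810)=+, so +1.
(a,b)_2: α=-5, β=-11; u≡7, v≡5 (mod 8); ε(u)ε(v)=1·0, αω(v)=-5·1, βω(u)=-11·0; sum ≡ 1  ⇒  -1.
(110, 56810 / ℚ) ramifies at {2, 11, 13, 19}: a division algebra.

[2, 11, 13, 19]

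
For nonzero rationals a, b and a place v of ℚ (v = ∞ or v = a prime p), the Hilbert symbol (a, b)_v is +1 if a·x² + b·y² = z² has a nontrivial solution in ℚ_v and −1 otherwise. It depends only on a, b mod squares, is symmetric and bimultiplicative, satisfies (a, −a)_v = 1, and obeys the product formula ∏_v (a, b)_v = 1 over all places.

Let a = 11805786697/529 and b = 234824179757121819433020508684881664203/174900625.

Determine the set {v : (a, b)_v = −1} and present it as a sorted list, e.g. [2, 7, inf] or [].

(a, b) ≡ (40850473, 655603) mod (ℚ^×)²; places V = {2, 3, 5, 13, 17, 23, 29, 37, 41, 43, 47, ∞}.
(a,b)_47: α=1, u≡40; β=3, v≡24 (mod 47); (40|47)=-1, (24|47)=+1; sign (−1)^1·-1^3·+1^1 = +1.
(a,b)_37: α=0, u≡24; β=1, v≡11 (mod 37); (24|37)=-1, (11|37)=+1; sign (−1)^0·-1^1·+1^0 = -1.
(a,b)_41: α=1, u≡35; β=2, v≡28 (mod 41); (35|41)=-1, (28|41)=-1; sign (−1)^0·-1^2·-1^1 = -1.
(a,b)_23: α=-2, u≡18; β=-4, v≡14 (mod 23); (18|23)=+1, (14|23)=-1; sign (−1)^0·+1^-4·-1^-2 = +1.
(a,b)_5: α=0, u≡3; β=-4, v≡3 (mod 5); (3|5)=-1, (3|5)=-1; sign (−1)^0·-1^-4·-1^0 = +1.
(a,b)_13: α=0, u≡9; β=1, v≡12 (mod 13); (9|13)=+1, (12|13)=+1; sign (−1)^0·+1^1·+1^0 = +1.
(a,b)_2: α=0, β=0; u≡1, v≡3 (mod 8); ε(u)ε(v)=0·1, αω(v)=0·1, βω(u)=0·0; sum ≡ 0  ⇒  +1.
(a,b)_∞: sgn(40850473)=+, sgn(655603)=+, so +1.
(a,b)_43: α=1, u≡22; β=6, v≡25 (mod 43); (22|43)=-1, (25|43)=+1; sign (−1)^0·-1^6·+1^1 = +1.
(a,b)_29: α=1, u≡22; β=3, v≡4 (mod 29); (22|29)=+1, (4|29)=+1; sign (−1)^0·+1^3·+1^1 = +1.
(a,b)_3: α=0, u≡1; β=2, v≡1 (mod 3); (1|3)=+1, (1|3)=+1; sign (−1)^0·+1^2·+1^0 = +1.
(a,b)_17: α=3, u≡1; β=10, v≡4 (mod 17); (1|17)=+1, (4|17)=+1; sign (−1)^0·+1^10·+1^3 = +1.
(40850473, 655603 / ℚ) ramifies at {37, 41}: a division algebra.

[37, 41]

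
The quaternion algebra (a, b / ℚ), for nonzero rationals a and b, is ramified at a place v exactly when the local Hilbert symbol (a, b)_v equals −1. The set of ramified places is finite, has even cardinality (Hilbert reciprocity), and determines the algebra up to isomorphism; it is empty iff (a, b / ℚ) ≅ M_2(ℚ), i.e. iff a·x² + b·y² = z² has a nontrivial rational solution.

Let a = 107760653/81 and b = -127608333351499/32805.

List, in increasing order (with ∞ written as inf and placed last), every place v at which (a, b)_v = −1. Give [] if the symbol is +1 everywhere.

(a, b) ≡ (77, -455) mod (ℚ^×)²; places V = {2, 3, 5, 7, 11, 13, ∞}.
(a,b)_5: α=0, u≡3; β=-1, v≡1 (mod 5); (3|5)=-1, (1|5)=+1; sign (−1)^0·-1^-1·+1^0 = -1.
(a,b)_∞: sgn(77)=+, sgn(-455)=−, so +1.
(a,b)_7: α=3, u≡1; β=5, v≡3 (mod 7); (1|7)=+1, (3|7)=-1; sign (−1)^1·+1^5·-1^3 = +1.
(a,b)_11: α=1, u≡8; β=2, v≡6 (mod 11); (8|11)=-1, (6|11)=-1; sign (−1)^0·-1^2·-1^1 = -1.
(a,b)_2: α=0, β=0; u≡5, v≡1 (mod 8); ε(u)ε(v)=0·0, αω(v)=0·0, βω(u)=0·1; sum ≡ 0  ⇒  +1.
(a,b)_3: α=-4, u≡2; β=-8, v≡1 (mod 3); (2|3)=-1, (1|3)=+1; sign (−1)^0·-1^-8·+1^-4 = +1.
(a,b)_13: α=4, u≡1; β=7, v≡10 (mod 13); (1|13)=+1, (10|13)=+1; sign (−1)^0·+1^7·+1^4 = +1.
(77, -455 / ℚ) ramifies at {5, 11}: a division algebra.

[5, 11]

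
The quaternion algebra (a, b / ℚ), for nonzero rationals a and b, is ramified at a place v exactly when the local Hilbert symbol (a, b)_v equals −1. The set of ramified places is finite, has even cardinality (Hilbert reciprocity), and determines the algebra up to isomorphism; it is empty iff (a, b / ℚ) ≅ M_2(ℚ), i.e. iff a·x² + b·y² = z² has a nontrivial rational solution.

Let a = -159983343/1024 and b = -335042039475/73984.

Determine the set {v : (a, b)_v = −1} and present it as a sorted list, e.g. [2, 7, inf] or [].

Mod squares: a ≡ -11687, b ≡ -899. Check v ∈ {∞, 2, 3, 5, 11, 13, 17, 29, 31}.
v=13: a=13^3·(≡2), b=13^2·(≡8) mod 13; (2|13)=-1, (8|13)=-1; (−1)^{3·2·6}·(-1)^2·(-1)^3 = -1.
v=17: a=17^0·(≡9), b=17^-2·(≡13) mod 17; (9|17)=+1, (13|17)=+1; (−1)^{0·-2·8}·(+1)^-2·(+1)^0 = +1.
v=3: a=3^4·(≡1), b=3^6·(≡1) mod 3; (1|3)=+1, (1|3)=+1; (−1)^{4·6·1}·(+1)^6·(+1)^4 = +1.
v=2: v_2(a)=-10, v_2(b)=-8; units ≡ 1, 5 (mod 8); ε·ε+αω+βω = 0·0+-10·1+-8·0 ≡ 0  ⇒  (a,b)_2 = +1.
v=∞: -11687 < 0 and -899 < 0  ⇒  (a,b)_∞ = -1.
v=5: a=5^0·(≡3), b=5^2·(≡4) mod 5; (3|5)=-1, (4|5)=+1; (−1)^{0·2·2}·(-1)^2·(+1)^0 = +1.
v=11: a=11^0·(≡8), b=11^2·(≡1) mod 11; (8|11)=-1, (1|11)=+1; (−1)^{0·2·5}·(-1)^2·(+1)^0 = +1.
v=29: a=29^1·(≡10), b=29^1·(≡14) mod 29; (10|29)=-1, (14|29)=-1; (−1)^{1·1·14}·(-1)^1·(-1)^1 = +1.
v=31: a=31^1·(≡3), b=31^1·(≡14) mod 31; (3|31)=-1, (14|31)=+1; (−1)^{1·1·15}·(-1)^1·(+1)^1 = +1.
|Ram(-11687, -899)| = 2, even; anisotropic at {13, ∞}.

[13, inf]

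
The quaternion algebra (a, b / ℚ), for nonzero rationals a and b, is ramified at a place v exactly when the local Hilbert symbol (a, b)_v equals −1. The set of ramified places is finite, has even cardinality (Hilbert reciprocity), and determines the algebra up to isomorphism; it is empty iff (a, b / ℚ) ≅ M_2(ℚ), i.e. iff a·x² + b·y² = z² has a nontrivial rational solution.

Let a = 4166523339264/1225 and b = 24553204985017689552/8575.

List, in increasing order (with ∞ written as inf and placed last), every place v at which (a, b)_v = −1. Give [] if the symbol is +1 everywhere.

Mod squares: a ≡ 34, b ≡ 51051. Check v ∈ {∞, 2, 3, 5, 7, 11, 13, 17}.
v=∞: 34 > 0 and 51051 > 0  ⇒  (a,b)_∞ = +1.
v=13: a=13^2·(≡6), b=13^5·(≡1) mod 13; (6|13)=-1, (1|13)=+1; (−1)^{2·5·6}·(-1)^5·(+1)^2 = -1.
v=5: a=5^-2·(≡1), b=5^-2·(≡4) mod 5; (1|5)=+1, (4|5)=+1; (−1)^{-2·-2·2}·(+1)^-2·(+1)^-2 = +1.
v=7: a=7^-2·(≡5), b=7^-3·(≡3) mod 7; (5|7)=-1, (3|7)=-1; (−1)^{-2·-3·3}·(-1)^-3·(-1)^-2 = -1.
v=2: v_2(a)=9, v_2(b)=4; units ≡ 1, 3 (mod 8); ε·ε+αω+βω = 0·1+9·1+4·0 ≡ 1  ⇒  (a,b)_2 = -1.
v=17: a=17^3·(≡16), b=17^5·(≡12) mod 17; (16|17)=+1, (12|17)=-1; (−1)^{3·5·8}·(+1)^5·(-1)^3 = -1.
v=3: a=3^4·(≡1), b=3^7·(≡1) mod 3; (1|3)=+1, (1|3)=+1; (−1)^{4·7·1}·(+1)^7·(+1)^4 = +1.
v=11: a=11^2·(≡3), b=11^3·(≡2) mod 11; (3|11)=+1, (2|11)=-1; (−1)^{2·3·5}·(+1)^3·(-1)^2 = +1.
Ram(34, 51051) = {2, 7, 13, 17}; no ℚ_2-point on the conic.

[2, 7, 13, 17]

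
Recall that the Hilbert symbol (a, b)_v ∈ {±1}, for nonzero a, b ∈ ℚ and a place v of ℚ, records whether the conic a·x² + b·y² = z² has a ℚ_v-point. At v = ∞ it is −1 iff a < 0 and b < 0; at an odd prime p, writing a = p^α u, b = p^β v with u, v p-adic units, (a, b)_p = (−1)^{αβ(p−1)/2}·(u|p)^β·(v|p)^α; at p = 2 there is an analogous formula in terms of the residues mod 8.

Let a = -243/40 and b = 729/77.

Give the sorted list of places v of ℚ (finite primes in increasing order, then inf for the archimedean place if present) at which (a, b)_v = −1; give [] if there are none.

[2, 3, 5, 7]

(a, b) ≡ (-30, 77) mod (ℚ^×)²; places V = {2, 3, 5, 7, 11, ∞}.
(a,b)_3: α=5, u≡2; β=6, v≡2 (mod 3); (2|3)=-1, (2|3)=-1; sign (−1)^0·-1^6·-1^5 = -1.
(a,b)_∞: sgn(-30)=−, sgn(77)=+, so +1.
(a,b)_7: α=0, u≡6; β=-1, v≡2 (mod 7); (6|7)=-1, (2|7)=+1; sign (−1)^0·-1^-1·+1^0 = -1.
(a,b)_2: α=-3, β=0; u≡1, v≡5 (mod 8); ε(u)ε(v)=0·0, αω(v)=-3·1, βω(u)=0·0; sum ≡ 1  ⇒  -1.
(a,b)_5: α=-1, u≡4; β=0, v≡2 (mod 5); (4|5)=+1, (2|5)=-1; sign (−1)^0·+1^0·-1^-1 = -1.
(a,b)_11: α=0, u≡3; β=-1, v≡2 (mod 11); (3|11)=+1, (2|11)=-1; sign (−1)^0·+1^-1·-1^0 = +1.
(-30, 77 / ℚ) ramifies at {2, 3, 5, 7}: a division algebra.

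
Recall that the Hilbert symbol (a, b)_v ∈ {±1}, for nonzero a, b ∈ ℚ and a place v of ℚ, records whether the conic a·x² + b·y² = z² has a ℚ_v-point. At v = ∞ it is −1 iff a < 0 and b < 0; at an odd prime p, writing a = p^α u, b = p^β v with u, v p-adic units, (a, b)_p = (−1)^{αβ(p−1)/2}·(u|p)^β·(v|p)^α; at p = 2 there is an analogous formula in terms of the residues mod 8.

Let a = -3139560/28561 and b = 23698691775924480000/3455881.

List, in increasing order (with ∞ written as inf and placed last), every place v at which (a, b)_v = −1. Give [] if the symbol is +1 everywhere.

Mod squares: a ≡ -9690, b ≡ 42. Check v ∈ {∞, 2, 3, 5, 7, 11, 13, 17, 19}.
v=7: a=7^0·(≡3), b=7^1·(≡6) mod 7; (3|7)=-1, (6|7)=-1; (−1)^{0·1·3}·(-1)^1·(-1)^0 = -1.
v=17: a=17^1·(≡8), b=17^4·(≡16) mod 17; (8|17)=+1, (16|17)=+1; (−1)^{1·4·8}·(+1)^4·(+1)^1 = +1.
v=3: a=3^5·(≡1), b=3^5·(≡2) mod 3; (1|3)=+1, (2|3)=-1; (−1)^{5·5·1}·(+1)^5·(-1)^5 = +1.
v=2: v_2(a)=3, v_2(b)=11; units ≡ 3, 5 (mod 8); ε·ε+αω+βω = 1·0+3·1+11·1 ≡ 0  ⇒  (a,b)_2 = +1.
v=∞: -9690 < 0 and 42 > 0  ⇒  (a,b)_∞ = +1.
v=11: a=11^0·(≡1), b=11^-2·(≡3) mod 11; (1|11)=+1, (3|11)=+1; (−1)^{0·-2·5}·(+1)^-2·(+1)^0 = +1.
v=5: a=5^1·(≡3), b=5^4·(≡3) mod 5; (3|5)=-1, (3|5)=-1; (−1)^{1·4·2}·(-1)^4·(-1)^1 = -1.
v=13: a=13^-4·(≡5), b=13^-4·(≡9) mod 13; (5|13)=-1, (9|13)=+1; (−1)^{-4·-4·6}·(-1)^-4·(+1)^-4 = +1.
v=19: a=19^1·(≡15), b=19^4·(≡5) mod 19; (15|19)=-1, (5|19)=+1; (−1)^{1·4·9}·(-1)^4·(+1)^1 = +1.
|Ram(-9690, 42)| = 2, even; anisotropic at {5, 7}.

[5, 7]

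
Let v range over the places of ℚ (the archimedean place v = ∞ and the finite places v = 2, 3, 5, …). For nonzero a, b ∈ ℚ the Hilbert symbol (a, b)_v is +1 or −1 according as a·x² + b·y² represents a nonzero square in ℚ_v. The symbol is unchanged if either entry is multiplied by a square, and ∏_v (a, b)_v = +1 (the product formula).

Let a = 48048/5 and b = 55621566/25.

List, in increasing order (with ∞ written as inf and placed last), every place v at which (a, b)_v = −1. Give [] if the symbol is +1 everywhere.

[2, 7, 11, 13]

Mod squares: a ≡ 15015, b ≡ 286. Check v ∈ {∞, 2, 3, 5, 7, 11, 13}.
v=7: a=7^1·(≡5), b=7^4·(≡6) mod 7; (5|7)=-1, (6|7)=-1; (−1)^{1·4·3}·(-1)^4·(-1)^1 = -1.
v=11: a=11^1·(≡9), b=11^1·(≡5) mod 11; (9|11)=+1, (5|11)=+1; (−1)^{1·1·5}·(+1)^1·(+1)^1 = -1.
v=3: a=3^1·(≡1), b=3^4·(≡1) mod 3; (1|3)=+1, (1|3)=+1; (−1)^{1·4·1}·(+1)^4·(+1)^1 = +1.
v=2: v_2(a)=4, v_2(b)=1; units ≡ 7, 7 (mod 8); ε·ε+αω+βω = 1·1+4·0+1·0 ≡ 1  ⇒  (a,b)_2 = -1.
v=5: a=5^-1·(≡3), b=5^-2·(≡1) mod 5; (3|5)=-1, (1|5)=+1; (−1)^{-1·-2·2}·(-1)^-2·(+1)^-1 = +1.
v=∞: 15015 > 0 and 286 > 0  ⇒  (a,b)_∞ = +1.
v=13: a=13^1·(≡6), b=13^1·(≡4) mod 13; (6|13)=-1, (4|13)=+1; (−1)^{1·1·6}·(-1)^1·(+1)^1 = -1.
(15015, 286 / ℚ) ramifies at {2, 7, 11, 13}: a division algebra.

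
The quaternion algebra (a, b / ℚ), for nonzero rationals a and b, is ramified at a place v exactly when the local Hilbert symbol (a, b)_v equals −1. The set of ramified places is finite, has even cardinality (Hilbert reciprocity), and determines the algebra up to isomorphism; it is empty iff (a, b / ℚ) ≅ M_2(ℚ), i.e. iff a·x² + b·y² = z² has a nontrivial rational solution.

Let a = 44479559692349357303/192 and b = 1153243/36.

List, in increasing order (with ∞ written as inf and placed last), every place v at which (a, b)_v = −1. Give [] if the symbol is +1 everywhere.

[19, 23]

Mod squares: a ≡ 119301, b ≡ 1153243. Check v ∈ {∞, 2, 3, 7, 13, 19, 23, 29}.
v=19: a=19^3·(≡5), b=19^1·(≡4) mod 19; (5|19)=+1, (4|19)=+1; (−1)^{3·1·9}·(+1)^1·(+1)^3 = -1.
v=23: a=23^3·(≡18), b=23^1·(≡16) mod 23; (18|23)=+1, (16|23)=+1; (−1)^{3·1·11}·(+1)^1·(+1)^3 = -1.
v=29: a=29^4·(≡22), b=29^1·(≡26) mod 29; (22|29)=+1, (26|29)=-1; (−1)^{4·1·14}·(+1)^1·(-1)^4 = +1.
v=2: v_2(a)=-6, v_2(b)=-2; units ≡ 5, 3 (mod 8); ε·ε+αω+βω = 0·1+-6·1+-2·1 ≡ 0  ⇒  (a,b)_2 = +1.
v=∞: 119301 > 0 and 1153243 > 0  ⇒  (a,b)_∞ = +1.
v=7: a=7^3·(≡5), b=7^1·(≡4) mod 7; (5|7)=-1, (4|7)=+1; (−1)^{3·1·3}·(-1)^1·(+1)^3 = +1.
v=3: a=3^-1·(≡2), b=3^-2·(≡1) mod 3; (2|3)=-1, (1|3)=+1; (−1)^{-1·-2·1}·(-1)^-2·(+1)^-1 = +1.
v=13: a=13^3·(≡1), b=13^1·(≡9) mod 13; (1|13)=+1, (9|13)=+1; (−1)^{3·1·6}·(+1)^1·(+1)^3 = +1.
|Ram(119301, 1153243)| = 2, even; anisotropic at {19, 23}.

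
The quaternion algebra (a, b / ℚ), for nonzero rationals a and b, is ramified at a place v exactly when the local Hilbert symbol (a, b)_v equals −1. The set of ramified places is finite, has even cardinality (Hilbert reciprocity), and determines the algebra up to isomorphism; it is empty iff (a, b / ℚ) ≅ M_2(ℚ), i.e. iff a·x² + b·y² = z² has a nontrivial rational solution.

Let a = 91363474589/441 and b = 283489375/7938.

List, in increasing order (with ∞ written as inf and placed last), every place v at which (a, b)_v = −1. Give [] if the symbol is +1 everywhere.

[2, 29, 37, 41]

Mod squares: a ≡ 29, b ≡ 907166. Check v ∈ {∞, 2, 3, 5, 7, 13, 23, 29, 37, 41}.
v=5: a=5^0·(≡4), b=5^4·(≡1) mod 5; (4|5)=+1, (1|5)=+1; (−1)^{0·4·2}·(+1)^4·(+1)^0 = +1.
v=29: a=29^1·(≡23), b=29^0·(≡12) mod 29; (23|29)=+1, (12|29)=-1; (−1)^{1·0·14}·(+1)^0·(-1)^1 = -1.
v=3: a=3^-2·(≡2), b=3^-4·(≡2) mod 3; (2|3)=-1, (2|3)=-1; (−1)^{-2·-4·1}·(-1)^-4·(-1)^-2 = +1.
v=7: a=7^-2·(≡1), b=7^-2·(≡1) mod 7; (1|7)=+1, (1|7)=+1; (−1)^{-2·-2·3}·(+1)^-2·(+1)^-2 = +1.
v=2: v_2(a)=0, v_2(b)=-1; units ≡ 5, 7 (mod 8); ε·ε+αω+βω = 0·1+0·0+-1·1 ≡ 1  ⇒  (a,b)_2 = -1.
v=13: a=13^0·(≡3), b=13^1·(≡8) mod 13; (3|13)=+1, (8|13)=-1; (−1)^{0·1·6}·(+1)^1·(-1)^0 = +1.
v=37: a=37^4·(≡18), b=37^1·(≡5) mod 37; (18|37)=-1, (5|37)=-1; (−1)^{4·1·18}·(-1)^1·(-1)^4 = -1.
v=23: a=23^0·(≡18), b=23^1·(≡21) mod 23; (18|23)=+1, (21|23)=-1; (−1)^{0·1·11}·(+1)^1·(-1)^0 = +1.
v=41: a=41^2·(≡12), b=41^1·(≡30) mod 41; (12|41)=-1, (30|41)=-1; (−1)^{2·1·20}·(-1)^1·(-1)^2 = -1.
v=∞: 29 > 0 and 907166 > 0  ⇒  (a,b)_∞ = +1.
(29, 907166 / ℚ) ramifies at {2, 29, 37, 41}: a division algebra.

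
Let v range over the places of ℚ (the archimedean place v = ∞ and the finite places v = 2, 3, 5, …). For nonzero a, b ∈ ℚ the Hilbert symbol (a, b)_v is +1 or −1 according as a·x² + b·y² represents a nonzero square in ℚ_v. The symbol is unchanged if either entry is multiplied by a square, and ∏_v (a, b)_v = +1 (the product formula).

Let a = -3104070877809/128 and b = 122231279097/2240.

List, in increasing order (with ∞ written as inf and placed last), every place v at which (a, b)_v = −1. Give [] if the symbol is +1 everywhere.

[5, 17, 23, 31]

(a, b) ≡ (-2191762, 652049195) mod (ℚ^×)²; places V = {2, 3, 5, 7, 11, 17, 23, 29, 31, 53, ∞}.
(a,b)_∞: sgn(-2191762)=−, sgn(652049195)=+, so +1.
(a,b)_17: α=2, u≡7; β=1, v≡11 (mod 17); (7|17)=-1, (11|17)=-1; sign (−1)^0·-1^1·-1^2 = -1.
(a,b)_11: α=2, u≡7; β=0, v≡10 (mod 11); (7|11)=-1, (10|11)=-1; sign (−1)^0·-1^0·-1^2 = +1.
(a,b)_29: α=1, u≡24; β=1, v≡5 (mod 29); (24|29)=+1, (5|29)=+1; sign (−1)^0·+1^1·+1^1 = +1.
(a,b)_3: α=4, u≡2; β=8, v≡2 (mod 3); (2|3)=-1, (2|3)=-1; sign (−1)^0·-1^8·-1^4 = +1.
(a,b)_5: α=0, u≡2; β=-1, v≡4 (mod 5); (2|5)=-1, (4|5)=+1; sign (−1)^0·-1^-1·+1^0 = -1.
(a,b)_31: α=1, u≡2; β=1, v≡18 (mod 31); (2|31)=+1, (18|31)=+1; sign (−1)^1·+1^1·+1^1 = -1.
(a,b)_23: α=1, u≡4; β=1, v≡13 (mod 23); (4|23)=+1, (13|23)=+1; sign (−1)^1·+1^1·+1^1 = -1.
(a,b)_2: α=-7, β=-6; u≡7, v≡3 (mod 8); ε(u)ε(v)=1·1, αω(v)=-7·1, βω(u)=-6·0; sum ≡ 0  ⇒  +1.
(a,b)_7: α=0, u≡4; β=-1, v≡5 (mod 7); (4|7)=+1, (5|7)=-1; sign (−1)^0·+1^-1·-1^0 = +1.
(a,b)_53: α=1, u≡45; β=1, v≡39 (mod 53); (45|53)=-1, (39|53)=-1; sign (−1)^0·-1^1·-1^1 = +1.
(-2191762, 652049195 / ℚ) ramifies at {5, 17, 23, 31}: a division algebra.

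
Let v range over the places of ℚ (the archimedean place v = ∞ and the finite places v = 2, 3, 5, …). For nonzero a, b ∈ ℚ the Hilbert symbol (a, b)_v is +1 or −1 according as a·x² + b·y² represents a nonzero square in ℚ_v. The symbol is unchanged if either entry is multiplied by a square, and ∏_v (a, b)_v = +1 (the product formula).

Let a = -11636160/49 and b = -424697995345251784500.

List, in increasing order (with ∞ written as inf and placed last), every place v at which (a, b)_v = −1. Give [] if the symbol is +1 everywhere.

[5, 17, 31, inf]

(a, b) ≡ (-181815, -8897205) mod (ℚ^×)²; places V = {2, 3, 5, 7, 17, 19, 23, 31, 37, 41, ∞}.
(a,b)_7: α=-2, u≡3; β=0, v≡6 (mod 7); (3|7)=-1, (6|7)=-1; sign (−1)^0·-1^0·-1^-2 = +1.
(a,b)_∞: sgn(-181815)=−, sgn(-8897205)=−, so -1.
(a,b)_41: α=0, u≡37; β=1, v≡18 (mod 41); (37|41)=+1, (18|41)=+1; sign (−1)^0·+1^1·+1^0 = +1.
(a,b)_2: α=6, β=2; u≡1, v≡3 (mod 8); ε(u)ε(v)=0·1, αω(v)=6·1, βω(u)=2·0; sum ≡ 0  ⇒  +1.
(a,b)_3: α=1, u≡1; β=3, v≡2 (mod 3); (1|3)=+1, (2|3)=-1; sign (−1)^1·+1^3·-1^1 = +1.
(a,b)_37: α=0, u≡16; β=1, v≡19 (mod 37); (16|37)=+1, (19|37)=-1; sign (−1)^0·+1^1·-1^0 = +1.
(a,b)_5: α=1, u≡2; β=3, v≡4 (mod 5); (2|5)=-1, (4|5)=+1; sign (−1)^0·-1^3·+1^1 = -1.
(a,b)_19: α=0, u≡13; β=2, v≡7 (mod 19); (13|19)=-1, (7|19)=+1; sign (−1)^0·-1^2·+1^0 = +1.
(a,b)_17: α=1, u≡13; β=3, v≡12 (mod 17); (13|17)=+1, (12|17)=-1; sign (−1)^0·+1^3·-1^1 = -1.
(a,b)_23: α=1, u≡19; β=3, v≡16 (mod 23); (19|23)=-1, (16|23)=+1; sign (−1)^1·-1^3·+1^1 = +1.
(a,b)_31: α=1, u≡20; β=2, v≡26 (mod 31); (20|31)=+1, (26|31)=-1; sign (−1)^0·+1^2·-1^1 = -1.
(-181815, -8897205 / ℚ) ramifies at {5, 17, 31, ∞}: a division algebra.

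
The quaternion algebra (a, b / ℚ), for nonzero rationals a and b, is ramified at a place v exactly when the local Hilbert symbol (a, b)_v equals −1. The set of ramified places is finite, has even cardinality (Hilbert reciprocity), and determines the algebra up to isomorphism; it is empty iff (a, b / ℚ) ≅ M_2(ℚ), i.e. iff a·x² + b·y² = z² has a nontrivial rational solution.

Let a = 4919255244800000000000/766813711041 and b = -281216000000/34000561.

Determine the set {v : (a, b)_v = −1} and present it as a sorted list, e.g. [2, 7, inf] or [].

[2, 13]

Mod squares: a ≡ 5, b ≡ -26. Check v ∈ {∞, 2, 3, 5, 7, 13, 17, 23, 29, 37}.
v=3: a=3^-2·(≡2), b=3^0·(≡1) mod 3; (2|3)=-1, (1|3)=+1; (−1)^{-2·0·1}·(-1)^0·(+1)^-2 = +1.
v=7: a=7^-6·(≡5), b=7^-6·(≡1) mod 7; (5|7)=-1, (1|7)=+1; (−1)^{-6·-6·3}·(-1)^-6·(+1)^-6 = +1.
v=29: a=29^2·(≡7), b=29^0·(≡27) mod 29; (7|29)=+1, (27|29)=-1; (−1)^{2·0·14}·(+1)^0·(-1)^2 = +1.
v=23: a=23^-2·(≡10), b=23^0·(≡5) mod 23; (10|23)=-1, (5|23)=-1; (−1)^{-2·0·11}·(-1)^0·(-1)^-2 = +1.
v=17: a=17^0·(≡3), b=17^-2·(≡15) mod 17; (3|17)=-1, (15|17)=+1; (−1)^{0·-2·8}·(-1)^-2·(+1)^0 = +1.
v=37: a=37^-2·(≡23), b=37^0·(≡7) mod 37; (23|37)=-1, (7|37)=+1; (−1)^{-2·0·18}·(-1)^0·(+1)^-2 = +1.
v=2: v_2(a)=22, v_2(b)=13; units ≡ 5, 3 (mod 8); ε·ε+αω+βω = 0·1+22·1+13·1 ≡ 1  ⇒  (a,b)_2 = -1.
v=13: a=13^4·(≡5), b=13^3·(≡8) mod 13; (5|13)=-1, (8|13)=-1; (−1)^{4·3·6}·(-1)^3·(-1)^4 = -1.
v=5: a=5^11·(≡4), b=5^6·(≡1) mod 5; (4|5)=+1, (1|5)=+1; (−1)^{11·6·2}·(+1)^6·(+1)^11 = +1.
v=∞: 5 > 0 and -26 < 0  ⇒  (a,b)_∞ = +1.
(5, -26 / ℚ) ramifies at {2, 13}: a division algebra.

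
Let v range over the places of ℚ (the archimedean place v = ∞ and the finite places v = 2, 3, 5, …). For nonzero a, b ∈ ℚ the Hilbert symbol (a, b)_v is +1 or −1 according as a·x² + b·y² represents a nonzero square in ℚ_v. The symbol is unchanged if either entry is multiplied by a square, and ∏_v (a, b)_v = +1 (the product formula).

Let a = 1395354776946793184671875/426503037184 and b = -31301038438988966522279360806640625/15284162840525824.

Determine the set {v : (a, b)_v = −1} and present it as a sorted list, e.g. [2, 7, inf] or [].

(a, b) ≡ (899, -5735) mod (ℚ^×)²; places V = {2, 3, 5, 7, 11, 17, 23, 29, 31, 37, 43, ∞}.
(a,b)_29: α=3, u≡15; β=4, v≡6 (mod 29); (15|29)=-1, (6|29)=+1; sign (−1)^0·-1^4·+1^3 = +1.
(a,b)_3: α=6, u≡2; β=10, v≡1 (mod 3); (2|3)=-1, (1|3)=+1; sign (−1)^0·-1^10·+1^6 = +1.
(a,b)_43: α=2, u≡22; β=2, v≡22 (mod 43); (22|43)=-1, (22|43)=-1; sign (−1)^0·-1^2·-1^2 = +1.
(a,b)_7: α=-8, u≡5; β=-8, v≡6 (mod 7); (5|7)=-1, (6|7)=-1; sign (−1)^0·-1^-8·-1^-8 = +1.
(a,b)_11: α=2, u≡2; β=4, v≡7 (mod 11); (2|11)=-1, (7|11)=-1; sign (−1)^0·-1^4·-1^2 = +1.
(a,b)_17: α=-2, u≡2; β=-4, v≡5 (mod 17); (2|17)=+1, (5|17)=-1; sign (−1)^0·+1^-4·-1^-2 = +1.
(a,b)_∞: sgn(899)=+, sgn(-5735)=−, so +1.
(a,b)_23: α=2, u≡8; β=4, v≡5 (mod 23); (8|23)=+1, (5|23)=-1; sign (−1)^0·+1^4·-1^2 = +1.
(a,b)_37: α=2, u≡9; β=3, v≡7 (mod 37); (9|37)=+1, (7|37)=+1; sign (−1)^0·+1^3·+1^2 = +1.
(a,b)_31: α=1, u≡3; β=-1, v≡9 (mod 31); (3|31)=-1, (9|31)=+1; sign (−1)^1·-1^-1·+1^1 = +1.
(a,b)_5: α=6, u≡1; β=9, v≡3 (mod 5); (1|5)=+1, (3|5)=-1; sign (−1)^0·+1^9·-1^6 = +1.
(a,b)_2: α=-8, β=-10; u≡3, v≡1 (mod 8); ε(u)ε(v)=1·0, αω(v)=-8·0, βω(u)=-10·1; sum ≡ 0  ⇒  +1.
Ram(a, b) = ∅: the form 899·x² + -5735·y² − z² is isotropic over every ℚ_v, so by Hasse–Minkowski it is isotropic over ℚ.

[]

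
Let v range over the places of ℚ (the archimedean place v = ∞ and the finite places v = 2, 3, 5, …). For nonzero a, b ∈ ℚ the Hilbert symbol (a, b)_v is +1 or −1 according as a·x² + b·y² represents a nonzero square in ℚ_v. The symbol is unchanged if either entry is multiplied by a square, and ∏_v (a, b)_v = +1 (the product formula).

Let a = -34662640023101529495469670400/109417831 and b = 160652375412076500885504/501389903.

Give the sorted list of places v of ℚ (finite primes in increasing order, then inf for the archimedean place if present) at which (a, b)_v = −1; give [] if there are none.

[2, 3, 13, 19]

Mod squares: a ≡ -3187041, b ≡ 782. Check v ∈ {∞, 2, 3, 5, 7, 11, 13, 17, 19, 23, 29}.
v=7: a=7^0·(≡5), b=7^-2·(≡5) mod 7; (5|7)=-1, (5|7)=-1; (−1)^{0·-2·3}·(-1)^-2·(-1)^0 = +1.
v=∞: -3187041 < 0 and 782 > 0  ⇒  (a,b)_∞ = +1.
v=19: a=19^3·(≡15), b=19^2·(≡10) mod 19; (15|19)=-1, (10|19)=-1; (−1)^{3·2·9}·(-1)^2·(-1)^3 = -1.
v=17: a=17^-1·(≡11), b=17^1·(≡14) mod 17; (11|17)=-1, (14|17)=-1; (−1)^{-1·1·8}·(-1)^1·(-1)^-1 = +1.
v=2: v_2(a)=14, v_2(b)=13; units ≡ 7, 7 (mod 8); ε·ε+αω+βω = 1·1+14·0+13·0 ≡ 1  ⇒  (a,b)_2 = -1.
v=11: a=11^11·(≡4), b=11^10·(≡1) mod 11; (4|11)=+1, (1|11)=+1; (−1)^{11·10·5}·(+1)^10·(+1)^11 = +1.
v=13: a=13^3·(≡12), b=13^2·(≡7) mod 13; (12|13)=+1, (7|13)=-1; (−1)^{3·2·6}·(+1)^2·(-1)^3 = -1.
v=5: a=5^2·(≡4), b=5^0·(≡3) mod 5; (4|5)=+1, (3|5)=-1; (−1)^{2·0·2}·(+1)^0·(-1)^2 = +1.
v=3: a=3^9·(≡1), b=3^6·(≡2) mod 3; (1|3)=+1, (2|3)=-1; (−1)^{9·6·1}·(+1)^6·(-1)^9 = -1.
v=23: a=23^-5·(≡18), b=23^-3·(≡20) mod 23; (18|23)=+1, (20|23)=-1; (−1)^{-5·-3·11}·(+1)^-3·(-1)^-5 = +1.
v=29: a=29^0·(≡25), b=29^-2·(≡16) mod 29; (25|29)=+1, (16|29)=+1; (−1)^{0·-2·14}·(+1)^-2·(+1)^0 = +1.
(-3187041, 782 / ℚ) ramifies at {2, 3, 13, 19}: a division algebra.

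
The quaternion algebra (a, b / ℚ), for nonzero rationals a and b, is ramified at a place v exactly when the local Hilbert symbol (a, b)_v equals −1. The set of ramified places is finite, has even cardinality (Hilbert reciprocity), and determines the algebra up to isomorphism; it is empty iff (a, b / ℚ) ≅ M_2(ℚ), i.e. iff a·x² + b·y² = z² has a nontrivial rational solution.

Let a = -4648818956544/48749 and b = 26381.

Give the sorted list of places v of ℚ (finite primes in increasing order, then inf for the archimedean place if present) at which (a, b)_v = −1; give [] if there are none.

Mod squares: a ≡ -29, b ≡ 26381. Check v ∈ {∞, 2, 3, 7, 23, 29, 31, 37, 41}.
v=∞: -29 < 0 and 26381 > 0  ⇒  (a,b)_∞ = +1.
v=41: a=41^-2·(≡15), b=41^0·(≡18) mod 41; (15|41)=-1, (18|41)=+1; (−1)^{-2·0·20}·(-1)^0·(+1)^-2 = +1.
v=7: a=7^2·(≡3), b=7^0·(≡5) mod 7; (3|7)=-1, (5|7)=-1; (−1)^{2·0·3}·(-1)^0·(-1)^2 = +1.
v=29: a=29^-1·(≡23), b=29^0·(≡20) mod 29; (23|29)=+1, (20|29)=+1; (−1)^{-1·0·14}·(+1)^0·(+1)^-1 = +1.
v=37: a=37^0·(≡18), b=37^1·(≡10) mod 37; (18|37)=-1, (10|37)=+1; (−1)^{0·1·18}·(-1)^1·(+1)^0 = -1.
v=23: a=23^2·(≡14), b=23^1·(≡20) mod 23; (14|23)=-1, (20|23)=-1; (−1)^{2·1·11}·(-1)^1·(-1)^2 = -1.
v=2: v_2(a)=8, v_2(b)=0; units ≡ 3, 5 (mod 8); ε·ε+αω+βω = 1·0+8·1+0·1 ≡ 0  ⇒  (a,b)_2 = +1.
v=3: a=3^6·(≡1), b=3^0·(≡2) mod 3; (1|3)=+1, (2|3)=-1; (−1)^{6·0·1}·(+1)^0·(-1)^6 = +1.
v=31: a=31^2·(≡28), b=31^1·(≡14) mod 31; (28|31)=+1, (14|31)=+1; (−1)^{2·1·15}·(+1)^1·(+1)^2 = +1.
Ram(-29, 26381) = {23, 37}; no ℚ_23-point on the conic.

[23, 37]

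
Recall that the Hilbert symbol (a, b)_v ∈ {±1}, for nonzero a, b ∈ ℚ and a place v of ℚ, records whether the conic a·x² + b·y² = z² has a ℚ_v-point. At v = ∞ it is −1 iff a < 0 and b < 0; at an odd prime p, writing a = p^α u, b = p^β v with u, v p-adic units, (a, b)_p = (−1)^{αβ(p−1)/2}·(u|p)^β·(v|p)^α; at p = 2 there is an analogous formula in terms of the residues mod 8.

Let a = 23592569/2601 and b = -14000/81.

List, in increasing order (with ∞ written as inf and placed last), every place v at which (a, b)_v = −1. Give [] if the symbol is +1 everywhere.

Mod squares: a ≡ 2849, b ≡ -35. Check v ∈ {∞, 2, 3, 5, 7, 11, 13, 17, 37}.
v=13: a=13^2·(≡7), b=13^0·(≡9) mod 13; (7|13)=-1, (9|13)=+1; (−1)^{2·0·6}·(-1)^0·(+1)^2 = +1.
v=17: a=17^-2·(≡6), b=17^0·(≡15) mod 17; (6|17)=-1, (15|17)=+1; (−1)^{-2·0·8}·(-1)^0·(+1)^-2 = +1.
v=7: a=7^3·(≡2), b=7^1·(≡4) mod 7; (2|7)=+1, (4|7)=+1; (−1)^{3·1·3}·(+1)^1·(+1)^3 = -1.
v=11: a=11^1·(≡2), b=11^0·(≡9) mod 11; (2|11)=-1, (9|11)=+1; (−1)^{1·0·5}·(-1)^0·(+1)^1 = +1.
v=2: v_2(a)=0, v_2(b)=4; units ≡ 1, 5 (mod 8); ε·ε+αω+βω = 0·0+0·1+4·0 ≡ 0  ⇒  (a,b)_2 = +1.
v=37: a=37^1·(≡25), b=37^0·(≡35) mod 37; (25|37)=+1, (35|37)=-1; (−1)^{1·0·18}·(+1)^0·(-1)^1 = -1.
v=3: a=3^-2·(≡2), b=3^-4·(≡1) mod 3; (2|3)=-1, (1|3)=+1; (−1)^{-2·-4·1}·(-1)^-4·(+1)^-2 = +1.
v=∞: 2849 > 0 and -35 < 0  ⇒  (a,b)_∞ = +1.
v=5: a=5^0·(≡4), b=5^3·(≡3) mod 5; (4|5)=+1, (3|5)=-1; (−1)^{0·3·2}·(+1)^3·(-1)^0 = +1.
(2849, -35 / ℚ) ramifies at {7, 37}: a division algebra.

[7, 37]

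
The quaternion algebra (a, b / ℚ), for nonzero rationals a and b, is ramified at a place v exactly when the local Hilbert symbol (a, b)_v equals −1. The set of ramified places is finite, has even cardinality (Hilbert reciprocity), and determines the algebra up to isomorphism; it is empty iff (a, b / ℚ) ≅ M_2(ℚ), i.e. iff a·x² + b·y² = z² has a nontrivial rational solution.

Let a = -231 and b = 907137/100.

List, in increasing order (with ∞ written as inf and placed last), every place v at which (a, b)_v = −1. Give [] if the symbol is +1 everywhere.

Mod squares: a ≡ -231, b ≡ 17. Check v ∈ {∞, 2, 3, 5, 7, 11, 17}.
v=∞: -231 < 0 and 17 > 0  ⇒  (a,b)_∞ = +1.
v=11: a=11^1·(≡1), b=11^2·(≡6) mod 11; (1|11)=+1, (6|11)=-1; (−1)^{1·2·5}·(+1)^2·(-1)^1 = -1.
v=2: v_2(a)=0, v_2(b)=-2; units ≡ 1, 1 (mod 8); ε·ε+αω+βω = 0·0+0·0+-2·0 ≡ 0  ⇒  (a,b)_2 = +1.
v=5: a=5^0·(≡4), b=5^-2·(≡3) mod 5; (4|5)=+1, (3|5)=-1; (−1)^{0·-2·2}·(+1)^-2·(-1)^0 = +1.
v=17: a=17^0·(≡7), b=17^1·(≡1) mod 17; (7|17)=-1, (1|17)=+1; (−1)^{0·1·8}·(-1)^1·(+1)^0 = -1.
v=7: a=7^1·(≡2), b=7^2·(≡6) mod 7; (2|7)=+1, (6|7)=-1; (−1)^{1·2·3}·(+1)^2·(-1)^1 = -1.
v=3: a=3^1·(≡1), b=3^2·(≡2) mod 3; (1|3)=+1, (2|3)=-1; (−1)^{1·2·1}·(+1)^2·(-1)^1 = -1.
Ram(-231, 17) = {3, 7, 11, 17}; no ℚ_3-point on the conic.

[3, 7, 11, 17]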